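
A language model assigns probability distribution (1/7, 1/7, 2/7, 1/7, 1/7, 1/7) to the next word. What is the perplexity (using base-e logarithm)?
5.7423

Perplexity is e^H (or exp(H) for natural log).

First, H = -Σ p log p = 1.7479 nats
Perplexity = e^1.7479 = 5.7423

Interpretation: The model's uncertainty is equivalent to choosing uniformly among 5.7 options.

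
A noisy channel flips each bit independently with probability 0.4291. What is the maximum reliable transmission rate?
0.0146 bits

For a binary symmetric channel (BSC) with error probability p:
Capacity C = 1 - H(p) bits per symbol

where H(p) = -p log₂(p) - (1-p) log₂(1-p) is the binary entropy function.

H(0.4291) = 0.9854 bits
C = 1 - 0.9854 = 0.0146 bits per symbol

This means we can reliably transmit up to 0.0146 bits of information per channel use.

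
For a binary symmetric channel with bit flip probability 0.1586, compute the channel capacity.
0.3691 bits

For a binary symmetric channel (BSC) with error probability p:
Capacity C = 1 - H(p) bits per symbol

where H(p) = -p log₂(p) - (1-p) log₂(1-p) is the binary entropy function.

H(0.1586) = 0.6309 bits
C = 1 - 0.6309 = 0.3691 bits per symbol

This means we can reliably transmit up to 0.3691 bits of information per channel use.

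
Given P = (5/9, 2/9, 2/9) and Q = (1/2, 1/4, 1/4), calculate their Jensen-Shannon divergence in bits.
0.0022 bits

Jensen-Shannon divergence is:
JSD(P||Q) = 0.5 × D_KL(P||M) + 0.5 × D_KL(Q||M)
where M = 0.5 × (P + Q) is the mixture distribution.

M = 0.5 × (5/9, 2/9, 2/9) + 0.5 × (1/2, 1/4, 1/4) = (19/36, 0.236111, 0.236111)

D_KL(P||M) = 0.0022 bits
D_KL(Q||M) = 0.0022 bits

JSD(P||Q) = 0.5 × 0.0022 + 0.5 × 0.0022 = 0.0022 bits

Unlike KL divergence, JSD is symmetric and bounded: 0 ≤ JSD ≤ log(2).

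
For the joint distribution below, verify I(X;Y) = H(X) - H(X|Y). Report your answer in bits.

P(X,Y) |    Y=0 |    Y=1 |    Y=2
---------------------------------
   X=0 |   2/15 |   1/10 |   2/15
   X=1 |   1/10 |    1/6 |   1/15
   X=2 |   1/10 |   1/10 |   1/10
I(X;Y) = 0.0329 bits

Mutual information has multiple equivalent forms:
- I(X;Y) = H(X) - H(X|Y)
- I(X;Y) = H(Y) - H(Y|X)
- I(X;Y) = H(X) + H(Y) - H(X,Y)

Computing all quantities:
H(X) = 1.5801, H(Y) = 1.5801, H(X,Y) = 3.1274
H(X|Y) = 1.5473, H(Y|X) = 1.5473

Verification:
H(X) - H(X|Y) = 1.5801 - 1.5473 = 0.0329
H(Y) - H(Y|X) = 1.5801 - 1.5473 = 0.0329
H(X) + H(Y) - H(X,Y) = 1.5801 + 1.5801 - 3.1274 = 0.0329

All forms give I(X;Y) = 0.0329 bits. ✓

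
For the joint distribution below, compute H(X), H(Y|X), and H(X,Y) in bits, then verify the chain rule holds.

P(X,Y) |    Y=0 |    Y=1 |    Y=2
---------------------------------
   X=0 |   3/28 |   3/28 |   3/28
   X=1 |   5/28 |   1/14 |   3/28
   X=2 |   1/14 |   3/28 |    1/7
H(X,Y) = 3.1151, H(X) = 1.5831, H(Y|X) = 1.5319 (all in bits)

Chain rule: H(X,Y) = H(X) + H(Y|X)

Left side — joint entropy directly:
H(X,Y) = -Σ p(x,y) log p(x,y) = 3.1151 bits

Right side — compute H(Y|X) from the conditional distributions:
P(X) = (9/28, 5/14, 9/28), so H(X) = 1.5831 bits
H(Y|X) = Σ_x P(X=x) · H(Y|X=x):
  P(Y|X=0) = (1/3, 1/3, 1/3), H(Y|X=0) = 1.5850, weight P(X=0) = 9/28
  P(Y|X=1) = (1/2, 1/5, 3/10), H(Y|X=1) = 1.4855, weight P(X=1) = 5/14
  P(Y|X=2) = (2/9, 1/3, 4/9), H(Y|X=2) = 1.5305, weight P(X=2) = 9/28
H(Y|X) = 1.5319 bits

H(X) + H(Y|X) = 1.5831 + 1.5319 = 3.1151 bits

Both sides equal 3.1151 bits. ✓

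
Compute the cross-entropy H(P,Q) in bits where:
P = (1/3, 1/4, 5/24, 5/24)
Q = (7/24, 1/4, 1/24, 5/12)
2.3109 bits

Cross-entropy: H(P,Q) = -Σ p(x) log q(x)

Alternatively: H(P,Q) = H(P) + D_KL(P||Q)
H(P) = 1.9713 bits
D_KL(P||Q) = 0.3396 bits

H(P,Q) = 1.9713 + 0.3396 = 2.3109 bits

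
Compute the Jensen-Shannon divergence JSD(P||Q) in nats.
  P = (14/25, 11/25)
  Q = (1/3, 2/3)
0.0262 nats

Jensen-Shannon divergence is:
JSD(P||Q) = 0.5 × D_KL(P||M) + 0.5 × D_KL(Q||M)
where M = 0.5 × (P + Q) is the mixture distribution.

M = 0.5 × (14/25, 11/25) + 0.5 × (1/3, 2/3) = (0.446667, 0.553333)

D_KL(P||M) = 0.0258 nats
D_KL(Q||M) = 0.0267 nats

JSD(P||Q) = 0.5 × 0.0258 + 0.5 × 0.0267 = 0.0262 nats

Unlike KL divergence, JSD is symmetric and bounded: 0 ≤ JSD ≤ log(2).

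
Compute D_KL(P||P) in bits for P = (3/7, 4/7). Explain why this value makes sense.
0.0000 bits

KL divergence satisfies the Gibbs inequality: D_KL(P||Q) ≥ 0 for all distributions P, Q.

D_KL(P||Q) = Σ p(x) log(p(x)/q(x))
Each term is p(x) × log_2(p(x)/p(x)) = p(x) × log_2(1) = 0, so the sum is 0.
D_KL(P||Q) = 0.0000 bits

When P = Q, the KL divergence is exactly 0, as there is no 'divergence' between identical distributions.

This non-negativity is a fundamental property: relative entropy cannot be negative because it measures how different Q is from P.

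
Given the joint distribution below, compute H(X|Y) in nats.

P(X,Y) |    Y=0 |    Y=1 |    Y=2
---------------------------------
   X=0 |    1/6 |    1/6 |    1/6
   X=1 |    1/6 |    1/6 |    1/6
0.6931 nats

Using the chain rule: H(X|Y) = H(X,Y) - H(Y)

First, compute H(X,Y) = 1.7918 nats

Marginal P(Y) = (1/3, 1/3, 1/3)
H(Y) = 1.0986 nats

H(X|Y) = H(X,Y) - H(Y) = 1.7918 - 1.0986 = 0.6931 nats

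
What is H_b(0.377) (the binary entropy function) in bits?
0.9559 bits

The binary entropy function is:
H(p) = -p log(p) - (1-p) log(1-p)

H(0.377) = -0.377 × log_2(0.377) - 0.623 × log_2(0.623)
H(0.377) = 0.9559 bits

Note: Binary entropy is maximized at p=0.5 (H=1 bit) and minimized at p=0 or p=1 (H=0).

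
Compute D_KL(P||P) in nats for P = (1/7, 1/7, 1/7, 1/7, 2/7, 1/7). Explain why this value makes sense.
0.0000 nats

KL divergence satisfies the Gibbs inequality: D_KL(P||Q) ≥ 0 for all distributions P, Q.

D_KL(P||Q) = Σ p(x) log(p(x)/q(x))
Each term is p(x) × log_e(p(x)/p(x)) = p(x) × log_e(1) = 0, so the sum is 0.
D_KL(P||Q) = 0.0000 nats

When P = Q, the KL divergence is exactly 0, as there is no 'divergence' between identical distributions.

This non-negativity is a fundamental property: relative entropy cannot be negative because it measures how different Q is from P.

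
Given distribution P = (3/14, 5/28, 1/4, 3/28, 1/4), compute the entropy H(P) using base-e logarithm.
1.5702 nats

Shannon entropy is H(X) = -Σ p(x) log p(x).

For P = (3/14, 5/28, 1/4, 3/28, 1/4):
H = -3/14 × log_e(3/14) -5/28 × log_e(5/28) -1/4 × log_e(1/4) -3/28 × log_e(3/28) -1/4 × log_e(1/4)
H = 1.5702 nats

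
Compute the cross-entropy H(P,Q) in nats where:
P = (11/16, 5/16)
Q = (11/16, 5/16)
0.6211 nats

Cross-entropy: H(P,Q) = -Σ p(x) log q(x)

Alternatively: H(P,Q) = H(P) + D_KL(P||Q)
H(P) = 0.6211 nats
D_KL(P||Q) = 0.0000 nats

H(P,Q) = 0.6211 + 0.0000 = 0.6211 nats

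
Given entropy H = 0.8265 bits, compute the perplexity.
1.7734

Perplexity is 2^H (or exp(H) for natural log).

H = 0.8265 bits
Perplexity = 2^0.8265 = 1.7734

Interpretation: The model's uncertainty is equivalent to choosing uniformly among 1.8 options.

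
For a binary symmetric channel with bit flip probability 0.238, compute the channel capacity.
0.2083 bits

For a binary symmetric channel (BSC) with error probability p:
Capacity C = 1 - H(p) bits per symbol

where H(p) = -p log₂(p) - (1-p) log₂(1-p) is the binary entropy function.

H(0.238) = 0.7917 bits
C = 1 - 0.7917 = 0.2083 bits per symbol

This means we can reliably transmit up to 0.2083 bits of information per channel use.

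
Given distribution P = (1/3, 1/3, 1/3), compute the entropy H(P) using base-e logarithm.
1.0986 nats

Shannon entropy is H(X) = -Σ p(x) log p(x).

For P = (1/3, 1/3, 1/3):
H = -1/3 × log_e(1/3) -1/3 × log_e(1/3) -1/3 × log_e(1/3)
H = 1.0986 nats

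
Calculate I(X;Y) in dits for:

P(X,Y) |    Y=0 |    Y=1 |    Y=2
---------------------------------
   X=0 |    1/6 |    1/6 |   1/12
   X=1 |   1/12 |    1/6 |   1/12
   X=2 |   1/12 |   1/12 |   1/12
0.0073 dits

Mutual information: I(X;Y) = H(X) + H(Y) - H(X,Y)

Marginals:
P(X) = (5/12, 1/3, 1/4), H(X) = 0.4680 dits
P(Y) = (1/3, 5/12, 1/4), H(Y) = 0.4680 dits

Joint entropy: H(X,Y) = 0.9287 dits

I(X;Y) = 0.4680 + 0.4680 - 0.9287 = 0.0073 dits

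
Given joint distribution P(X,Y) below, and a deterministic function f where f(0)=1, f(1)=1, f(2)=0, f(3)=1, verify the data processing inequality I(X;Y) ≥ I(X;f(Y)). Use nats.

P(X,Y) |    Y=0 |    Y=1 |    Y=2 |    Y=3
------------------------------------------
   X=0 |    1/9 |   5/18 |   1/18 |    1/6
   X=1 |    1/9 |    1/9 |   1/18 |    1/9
I(X;Y) = 0.0176, I(X;f(Y)) = 0.0032, inequality holds: 0.0176 ≥ 0.0032

Data Processing Inequality: For any Markov chain X → Y → Z, we have I(X;Y) ≥ I(X;Z).

Here Z = f(Y) is a deterministic function of Y, forming X → Y → Z.

Original I(X;Y) = 0.0176 nats

After applying f:
P(X,Z) where Z=f(Y):
- P(X,Z=0) = P(X,Y=2)
- P(X,Z=1) = P(X,Y=0) + P(X,Y=1) + P(X,Y=3)

I(X;Z) = I(X;f(Y)) = 0.0032 nats

Verification: 0.0176 ≥ 0.0032 ✓

Information cannot be created by processing; the function f can only lose information about X.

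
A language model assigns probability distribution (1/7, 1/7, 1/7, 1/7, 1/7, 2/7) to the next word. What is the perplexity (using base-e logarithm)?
5.7423

Perplexity is e^H (or exp(H) for natural log).

First, H = -Σ p log p = 1.7479 nats
Perplexity = e^1.7479 = 5.7423

Interpretation: The model's uncertainty is equivalent to choosing uniformly among 5.7 options.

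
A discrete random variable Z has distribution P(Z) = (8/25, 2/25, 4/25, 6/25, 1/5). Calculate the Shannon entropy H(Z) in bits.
2.1991 bits

Shannon entropy is H(X) = -Σ p(x) log p(x).

For P = (8/25, 2/25, 4/25, 6/25, 1/5):
H = -8/25 × log_2(8/25) -2/25 × log_2(2/25) -4/25 × log_2(4/25) -6/25 × log_2(6/25) -1/5 × log_2(1/5)
H = 2.1991 bits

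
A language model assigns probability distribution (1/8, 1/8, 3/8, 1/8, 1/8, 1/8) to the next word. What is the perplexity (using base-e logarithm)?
5.2987

Perplexity is e^H (or exp(H) for natural log).

First, H = -Σ p log p = 1.6675 nats
Perplexity = e^1.6675 = 5.2987

Interpretation: The model's uncertainty is equivalent to choosing uniformly among 5.3 options.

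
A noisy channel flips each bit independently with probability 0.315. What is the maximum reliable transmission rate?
0.1011 bits

For a binary symmetric channel (BSC) with error probability p:
Capacity C = 1 - H(p) bits per symbol

where H(p) = -p log₂(p) - (1-p) log₂(1-p) is the binary entropy function.

H(0.315) = 0.8989 bits
C = 1 - 0.8989 = 0.1011 bits per symbol

This means we can reliably transmit up to 0.1011 bits of information per channel use.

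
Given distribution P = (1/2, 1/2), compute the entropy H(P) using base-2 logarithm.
1.0000 bits

Shannon entropy is H(X) = -Σ p(x) log p(x).

For P = (1/2, 1/2):
H = -1/2 × log_2(1/2) -1/2 × log_2(1/2)
H = 1.0000 bits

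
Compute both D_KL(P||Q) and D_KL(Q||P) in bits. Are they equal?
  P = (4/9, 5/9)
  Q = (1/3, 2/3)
D_KL(P||Q) = 0.0383, D_KL(Q||P) = 0.0370

KL divergence is not symmetric: D_KL(P||Q) ≠ D_KL(Q||P) in general.

D_KL(P||Q) = 0.0383 bits
D_KL(Q||P) = 0.0370 bits

No, they are not equal!

This asymmetry is why KL divergence is not a true distance metric.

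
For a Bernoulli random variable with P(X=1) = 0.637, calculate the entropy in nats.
0.6551 nats

The binary entropy function is:
H(p) = -p log(p) - (1-p) log(1-p)

H(0.637) = -0.637 × log_e(0.637) - 0.363 × log_e(0.363)
H(0.637) = 0.6551 nats

Note: Binary entropy is maximized at p=0.5 (H=1 bit) and minimized at p=0 or p=1 (H=0).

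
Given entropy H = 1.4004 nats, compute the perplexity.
4.0568

Perplexity is e^H (or exp(H) for natural log).

H = 1.4004 nats
Perplexity = e^1.4004 = 4.0568

Interpretation: The model's uncertainty is equivalent to choosing uniformly among 4.1 options.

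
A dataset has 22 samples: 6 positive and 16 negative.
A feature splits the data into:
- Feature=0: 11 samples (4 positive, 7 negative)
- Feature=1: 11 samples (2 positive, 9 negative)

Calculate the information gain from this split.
0.0305 bits

Information Gain = H(Y) - H(Y|Feature)

Before split:
P(positive) = 6/22 = 0.2727
H(Y) = 0.8454 bits

After split:
Feature=0: H = 0.9457 bits (weight = 11/22)
Feature=1: H = 0.6840 bits (weight = 11/22)
H(Y|Feature) = (11/22)×0.9457 + (11/22)×0.6840 = 0.8148 bits

Information Gain = 0.8454 - 0.8148 = 0.0305 bits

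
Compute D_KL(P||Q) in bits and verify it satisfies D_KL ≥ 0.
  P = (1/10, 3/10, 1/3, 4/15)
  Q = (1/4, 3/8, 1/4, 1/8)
0.2011 bits

KL divergence satisfies the Gibbs inequality: D_KL(P||Q) ≥ 0 for all distributions P, Q.

D_KL(P||Q) = Σ p(x) log(p(x)/q(x))
Term by term:
  x=0: 1/10 × log_2[(1/10)/(1/4)] = -0.1322
  x=1: 3/10 × log_2[(3/10)/(3/8)] = -0.0966
  x=2: 1/3 × log_2[(1/3)/(1/4)] = 0.1383
  x=3: 4/15 × log_2[(4/15)/(1/8)] = 0.2915
D_KL(P||Q) = 0.2011 bits

D_KL(P||Q) = 0.2011 ≥ 0 ✓

This non-negativity is a fundamental property: relative entropy cannot be negative because it measures how different Q is from P.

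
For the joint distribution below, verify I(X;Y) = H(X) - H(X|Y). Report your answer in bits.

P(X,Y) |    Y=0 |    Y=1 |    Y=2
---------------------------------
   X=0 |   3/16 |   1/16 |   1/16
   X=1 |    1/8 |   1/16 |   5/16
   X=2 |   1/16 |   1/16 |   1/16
I(X;Y) = 0.1302 bits

Mutual information has multiple equivalent forms:
- I(X;Y) = H(X) - H(X|Y)
- I(X;Y) = H(Y) - H(Y|X)
- I(X;Y) = H(X) + H(Y) - H(X,Y)

Computing all quantities:
H(X) = 1.4772, H(Y) = 1.5052, H(X,Y) = 2.8522
H(X|Y) = 1.3470, H(Y|X) = 1.3750

Verification:
H(X) - H(X|Y) = 1.4772 - 1.3470 = 0.1302
H(Y) - H(Y|X) = 1.5052 - 1.3750 = 0.1302
H(X) + H(Y) - H(X,Y) = 1.4772 + 1.5052 - 2.8522 = 0.1302

All forms give I(X;Y) = 0.1302 bits. ✓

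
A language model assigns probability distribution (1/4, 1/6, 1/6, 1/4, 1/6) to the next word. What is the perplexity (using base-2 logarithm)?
4.8990

Perplexity is 2^H (or exp(H) for natural log).

First, H = -Σ p log p = 2.2925 bits
Perplexity = 2^2.2925 = 4.8990

Interpretation: The model's uncertainty is equivalent to choosing uniformly among 4.9 options.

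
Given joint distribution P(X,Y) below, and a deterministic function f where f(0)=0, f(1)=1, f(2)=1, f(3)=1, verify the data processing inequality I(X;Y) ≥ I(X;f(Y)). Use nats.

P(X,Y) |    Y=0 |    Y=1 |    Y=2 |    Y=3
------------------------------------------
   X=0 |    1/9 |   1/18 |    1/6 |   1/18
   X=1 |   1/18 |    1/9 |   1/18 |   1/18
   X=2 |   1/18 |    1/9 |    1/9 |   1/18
I(X;Y) = 0.0450, I(X;f(Y)) = 0.0079, inequality holds: 0.0450 ≥ 0.0079

Data Processing Inequality: For any Markov chain X → Y → Z, we have I(X;Y) ≥ I(X;Z).

Here Z = f(Y) is a deterministic function of Y, forming X → Y → Z.

Original I(X;Y) = 0.0450 nats

After applying f:
P(X,Z) where Z=f(Y):
- P(X,Z=0) = P(X,Y=0)
- P(X,Z=1) = P(X,Y=1) + P(X,Y=2) + P(X,Y=3)

I(X;Z) = I(X;f(Y)) = 0.0079 nats

Verification: 0.0450 ≥ 0.0079 ✓

Information cannot be created by processing; the function f can only lose information about X.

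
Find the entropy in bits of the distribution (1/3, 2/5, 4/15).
1.5656 bits

Shannon entropy is H(X) = -Σ p(x) log p(x).

For P = (1/3, 2/5, 4/15):
H = -1/3 × log_2(1/3) -2/5 × log_2(2/5) -4/15 × log_2(4/15)
H = 1.5656 bits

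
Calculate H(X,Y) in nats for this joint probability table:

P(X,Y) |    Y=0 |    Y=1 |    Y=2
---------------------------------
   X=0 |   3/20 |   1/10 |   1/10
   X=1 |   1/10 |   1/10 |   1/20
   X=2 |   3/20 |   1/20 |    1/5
2.1116 nats

Joint entropy is H(X,Y) = -Σ_{x,y} p(x,y) log p(x,y).

Summing over all non-zero entries:
H(X,Y) = -[3/20·log_e(3/20) + 1/10·log_e(1/10) + 1/10·log_e(1/10) + 1/10·log_e(1/10) + 1/10·log_e(1/10) + 1/20·log_e(1/20) + 3/20·log_e(3/20) + 1/20·log_e(1/20) + 1/5·log_e(1/5)]
H(X,Y) = 2.1116 nats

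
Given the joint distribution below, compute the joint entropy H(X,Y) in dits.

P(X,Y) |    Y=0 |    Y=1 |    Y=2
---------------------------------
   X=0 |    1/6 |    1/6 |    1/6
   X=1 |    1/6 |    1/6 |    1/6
0.7782 dits

Joint entropy is H(X,Y) = -Σ_{x,y} p(x,y) log p(x,y).

Summing over all non-zero entries:
H(X,Y) = -[1/6·log_10(1/6) + 1/6·log_10(1/6) + 1/6·log_10(1/6) + 1/6·log_10(1/6) + 1/6·log_10(1/6) + 1/6·log_10(1/6)]
H(X,Y) = 0.7782 dits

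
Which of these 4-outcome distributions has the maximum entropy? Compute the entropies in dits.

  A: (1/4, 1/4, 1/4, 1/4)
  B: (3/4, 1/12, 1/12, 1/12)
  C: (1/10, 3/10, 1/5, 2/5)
A

For a discrete distribution over n outcomes, entropy is maximized by the uniform distribution.

Computing entropies:
H(A) = 0.6021 dits
H(B) = 0.3635 dits
H(C) = 0.5558 dits

The uniform distribution (where all probabilities equal 1/4) achieves the maximum entropy of log_10(4) = 0.6021 dits.

Distribution A has the highest entropy.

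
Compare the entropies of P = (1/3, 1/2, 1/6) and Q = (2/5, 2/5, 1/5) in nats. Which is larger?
Q

Computing entropies in nats:
H(P) = 1.0114
H(Q) = 1.0549

Distribution Q has higher entropy.

Intuition: The distribution closer to uniform (more spread out) has higher entropy.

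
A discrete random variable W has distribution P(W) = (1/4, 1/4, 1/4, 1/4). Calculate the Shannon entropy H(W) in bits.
2.0000 bits

Shannon entropy is H(X) = -Σ p(x) log p(x).

For P = (1/4, 1/4, 1/4, 1/4):
H = -1/4 × log_2(1/4) -1/4 × log_2(1/4) -1/4 × log_2(1/4) -1/4 × log_2(1/4)
H = 2.0000 bits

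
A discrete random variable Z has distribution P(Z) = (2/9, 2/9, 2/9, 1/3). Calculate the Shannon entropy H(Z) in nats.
1.3689 nats

Shannon entropy is H(X) = -Σ p(x) log p(x).

For P = (2/9, 2/9, 2/9, 1/3):
H = -2/9 × log_e(2/9) -2/9 × log_e(2/9) -2/9 × log_e(2/9) -1/3 × log_e(1/3)
H = 1.3689 nats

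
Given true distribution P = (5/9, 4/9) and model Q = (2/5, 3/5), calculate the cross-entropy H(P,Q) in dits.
0.3197 dits

Cross-entropy: H(P,Q) = -Σ p(x) log q(x)

Alternatively: H(P,Q) = H(P) + D_KL(P||Q)
H(P) = 0.2983 dits
D_KL(P||Q) = 0.0213 dits

H(P,Q) = 0.2983 + 0.0213 = 0.3197 dits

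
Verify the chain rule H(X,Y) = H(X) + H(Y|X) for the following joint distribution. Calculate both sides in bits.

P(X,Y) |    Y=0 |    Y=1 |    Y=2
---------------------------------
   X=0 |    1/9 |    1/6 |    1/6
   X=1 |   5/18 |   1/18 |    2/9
H(X,Y) = 2.4411, H(X) = 0.9911, H(Y|X) = 1.4500 (all in bits)

Chain rule: H(X,Y) = H(X) + H(Y|X)

Left side — joint entropy directly:
H(X,Y) = -Σ p(x,y) log p(x,y) = 2.4411 bits

Right side — compute H(Y|X) from the conditional distributions:
P(X) = (4/9, 5/9), so H(X) = 0.9911 bits
H(Y|X) = Σ_x P(X=x) · H(Y|X=x):
  P(Y|X=0) = (1/4, 3/8, 3/8), H(Y|X=0) = 1.5613, weight P(X=0) = 4/9
  P(Y|X=1) = (1/2, 1/10, 2/5), H(Y|X=1) = 1.3610, weight P(X=1) = 5/9
H(Y|X) = 1.4500 bits

H(X) + H(Y|X) = 0.9911 + 1.4500 = 2.4411 bits

Both sides equal 2.4411 bits. ✓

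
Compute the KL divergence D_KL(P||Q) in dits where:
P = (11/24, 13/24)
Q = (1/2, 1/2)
0.0015 dits

KL divergence: D_KL(P||Q) = Σ p(x) log(p(x)/q(x))

Computing term by term:
  x=0: 11/24 × log_10[(11/24)/(1/2)] = 11/24 × -0.0378 = -0.0173
  x=1: 13/24 × log_10[(13/24)/(1/2)] = 13/24 × 0.0348 = 0.0188

D_KL(P||Q) = 0.0015 dits

Note: KL divergence is always non-negative and equals 0 iff P = Q.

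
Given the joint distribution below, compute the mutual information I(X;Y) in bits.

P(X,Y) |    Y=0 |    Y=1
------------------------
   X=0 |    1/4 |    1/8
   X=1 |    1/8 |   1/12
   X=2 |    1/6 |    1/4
0.0438 bits

Mutual information: I(X;Y) = H(X) + H(Y) - H(X,Y)

Marginals:
P(X) = (3/8, 5/24, 5/12), H(X) = 1.5284 bits
P(Y) = (13/24, 11/24), H(Y) = 0.9950 bits

Joint entropy: H(X,Y) = 2.4796 bits

I(X;Y) = 1.5284 + 0.9950 - 2.4796 = 0.0438 bits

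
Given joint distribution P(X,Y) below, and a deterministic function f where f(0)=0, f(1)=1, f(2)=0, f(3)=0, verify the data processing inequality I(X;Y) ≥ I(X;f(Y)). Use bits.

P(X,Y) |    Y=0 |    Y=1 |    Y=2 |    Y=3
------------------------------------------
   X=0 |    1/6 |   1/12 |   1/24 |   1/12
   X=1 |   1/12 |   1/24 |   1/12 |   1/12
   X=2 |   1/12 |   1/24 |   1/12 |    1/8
I(X;Y) = 0.0563, I(X;f(Y)) = 0.0097, inequality holds: 0.0563 ≥ 0.0097

Data Processing Inequality: For any Markov chain X → Y → Z, we have I(X;Y) ≥ I(X;Z).

Here Z = f(Y) is a deterministic function of Y, forming X → Y → Z.

Original I(X;Y) = 0.0563 bits

After applying f:
P(X,Z) where Z=f(Y):
- P(X,Z=0) = P(X,Y=0) + P(X,Y=2) + P(X,Y=3)
- P(X,Z=1) = P(X,Y=1)

I(X;Z) = I(X;f(Y)) = 0.0097 bits

Verification: 0.0563 ≥ 0.0097 ✓

Information cannot be created by processing; the function f can only lose information about X.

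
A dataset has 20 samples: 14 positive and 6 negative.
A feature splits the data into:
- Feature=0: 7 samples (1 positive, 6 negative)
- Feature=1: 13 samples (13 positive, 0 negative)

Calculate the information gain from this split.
0.6742 bits

Information Gain = H(Y) - H(Y|Feature)

Before split:
P(positive) = 14/20 = 0.7000
H(Y) = 0.8813 bits

After split:
Feature=0: H = 0.5917 bits (weight = 7/20)
Feature=1: H = 0.0000 bits (weight = 13/20)
H(Y|Feature) = (7/20)×0.5917 + (13/20)×0.0000 = 0.2071 bits

Information Gain = 0.8813 - 0.2071 = 0.6742 bits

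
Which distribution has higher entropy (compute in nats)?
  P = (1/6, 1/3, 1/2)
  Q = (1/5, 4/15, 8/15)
P

Computing entropies in nats:
H(P) = 1.0114
H(Q) = 1.0096

Distribution P has higher entropy.

Intuition: The distribution closer to uniform (more spread out) has higher entropy.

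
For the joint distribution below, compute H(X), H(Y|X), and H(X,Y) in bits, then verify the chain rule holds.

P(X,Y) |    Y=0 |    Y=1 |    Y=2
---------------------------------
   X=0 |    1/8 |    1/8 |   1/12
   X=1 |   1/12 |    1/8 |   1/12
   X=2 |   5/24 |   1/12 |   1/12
H(X,Y) = 3.0902, H(X) = 1.5774, H(Y|X) = 1.5128 (all in bits)

Chain rule: H(X,Y) = H(X) + H(Y|X)

Left side — joint entropy directly:
H(X,Y) = -Σ p(x,y) log p(x,y) = 3.0902 bits

Right side — compute H(Y|X) from the conditional distributions:
P(X) = (1/3, 7/24, 3/8), so H(X) = 1.5774 bits
H(Y|X) = Σ_x P(X=x) · H(Y|X=x):
  P(Y|X=0) = (3/8, 3/8, 1/4), H(Y|X=0) = 1.5613, weight P(X=0) = 1/3
  P(Y|X=1) = (2/7, 3/7, 2/7), H(Y|X=1) = 1.5567, weight P(X=1) = 7/24
  P(Y|X=2) = (5/9, 2/9, 2/9), H(Y|X=2) = 1.4355, weight P(X=2) = 3/8
H(Y|X) = 1.5128 bits

H(X) + H(Y|X) = 1.5774 + 1.5128 = 3.0902 bits

Both sides equal 3.0902 bits. ✓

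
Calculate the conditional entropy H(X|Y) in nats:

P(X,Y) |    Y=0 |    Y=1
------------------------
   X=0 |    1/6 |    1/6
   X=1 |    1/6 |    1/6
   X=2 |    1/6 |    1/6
1.0986 nats

Using the chain rule: H(X|Y) = H(X,Y) - H(Y)

First, compute H(X,Y) = 1.7918 nats

Marginal P(Y) = (1/2, 1/2)
H(Y) = 0.6931 nats

H(X|Y) = H(X,Y) - H(Y) = 1.7918 - 0.6931 = 1.0986 nats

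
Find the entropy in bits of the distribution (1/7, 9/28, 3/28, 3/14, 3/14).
2.2251 bits

Shannon entropy is H(X) = -Σ p(x) log p(x).

For P = (1/7, 9/28, 3/28, 3/14, 3/14):
H = -1/7 × log_2(1/7) -9/28 × log_2(9/28) -3/28 × log_2(3/28) -3/14 × log_2(3/14) -3/14 × log_2(3/14)
H = 2.2251 bits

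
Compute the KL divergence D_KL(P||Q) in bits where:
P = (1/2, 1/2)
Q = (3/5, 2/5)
0.0294 bits

KL divergence: D_KL(P||Q) = Σ p(x) log(p(x)/q(x))

Computing term by term:
  x=0: 1/2 × log_2[(1/2)/(3/5)] = 1/2 × -0.2630 = -0.1315
  x=1: 1/2 × log_2[(1/2)/(2/5)] = 1/2 × 0.3219 = 0.1610

D_KL(P||Q) = 0.0294 bits

Note: KL divergence is always non-negative and equals 0 iff P = Q.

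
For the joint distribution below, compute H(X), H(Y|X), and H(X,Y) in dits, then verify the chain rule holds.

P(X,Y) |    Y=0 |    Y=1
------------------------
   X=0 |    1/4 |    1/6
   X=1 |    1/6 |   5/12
H(X,Y) = 0.5683, H(X) = 0.2950, H(Y|X) = 0.2734 (all in dits)

Chain rule: H(X,Y) = H(X) + H(Y|X)

Left side — joint entropy directly:
H(X,Y) = -Σ p(x,y) log p(x,y) = 0.5683 dits

Right side — compute H(Y|X) from the conditional distributions:
P(X) = (5/12, 7/12), so H(X) = 0.2950 dits
H(Y|X) = Σ_x P(X=x) · H(Y|X=x):
  P(Y|X=0) = (3/5, 2/5), H(Y|X=0) = 0.2923, weight P(X=0) = 5/12
  P(Y|X=1) = (2/7, 5/7), H(Y|X=1) = 0.2598, weight P(X=1) = 7/12
H(Y|X) = 0.2734 dits

H(X) + H(Y|X) = 0.2950 + 0.2734 = 0.5683 dits

Both sides equal 0.5683 dits. ✓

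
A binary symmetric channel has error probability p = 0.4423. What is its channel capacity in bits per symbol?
0.0096 bits

For a binary symmetric channel (BSC) with error probability p:
Capacity C = 1 - H(p) bits per symbol

where H(p) = -p log₂(p) - (1-p) log₂(1-p) is the binary entropy function.

H(0.4423) = 0.9904 bits
C = 1 - 0.9904 = 0.0096 bits per symbol

This means we can reliably transmit up to 0.0096 bits of information per channel use.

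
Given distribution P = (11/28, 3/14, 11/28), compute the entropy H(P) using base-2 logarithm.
1.5353 bits

Shannon entropy is H(X) = -Σ p(x) log p(x).

For P = (11/28, 3/14, 11/28):
H = -11/28 × log_2(11/28) -3/14 × log_2(3/14) -11/28 × log_2(11/28)
H = 1.5353 bits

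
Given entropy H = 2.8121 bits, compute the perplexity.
7.0231

Perplexity is 2^H (or exp(H) for natural log).

H = 2.8121 bits
Perplexity = 2^2.8121 = 7.0231

Interpretation: The model's uncertainty is equivalent to choosing uniformly among 7.0 options.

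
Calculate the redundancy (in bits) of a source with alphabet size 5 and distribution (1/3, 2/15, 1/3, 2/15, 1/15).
0.2297 bits

Redundancy measures how far a source is from maximum entropy:
R = H_max - H(X)

Maximum entropy for 5 symbols: H_max = log_2(5) = 2.3219 bits
Actual entropy: H(X) = 2.0923 bits
Redundancy: R = 2.3219 - 2.0923 = 0.2297 bits

This redundancy represents potential for compression: the source could be compressed by 0.2297 bits per symbol.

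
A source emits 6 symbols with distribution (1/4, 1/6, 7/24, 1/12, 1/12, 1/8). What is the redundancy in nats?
0.1131 nats

Redundancy measures how far a source is from maximum entropy:
R = H_max - H(X)

Maximum entropy for 6 symbols: H_max = log_e(6) = 1.7918 nats
Actual entropy: H(X) = 1.6787 nats
Redundancy: R = 1.7918 - 1.6787 = 0.1131 nats

This redundancy represents potential for compression: the source could be compressed by 0.1131 nats per symbol.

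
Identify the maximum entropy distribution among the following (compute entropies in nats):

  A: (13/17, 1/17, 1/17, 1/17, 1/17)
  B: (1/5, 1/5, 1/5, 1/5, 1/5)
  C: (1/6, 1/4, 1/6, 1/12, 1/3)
B

For a discrete distribution over n outcomes, entropy is maximized by the uniform distribution.

Computing entropies:
H(A) = 0.8718 nats
H(B) = 1.6094 nats
H(C) = 1.5171 nats

The uniform distribution (where all probabilities equal 1/5) achieves the maximum entropy of log_e(5) = 1.6094 nats.

Distribution B has the highest entropy.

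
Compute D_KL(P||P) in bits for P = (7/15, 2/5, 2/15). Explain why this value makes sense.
0.0000 bits

KL divergence satisfies the Gibbs inequality: D_KL(P||Q) ≥ 0 for all distributions P, Q.

D_KL(P||Q) = Σ p(x) log(p(x)/q(x))
Each term is p(x) × log_2(p(x)/p(x)) = p(x) × log_2(1) = 0, so the sum is 0.
D_KL(P||Q) = 0.0000 bits

When P = Q, the KL divergence is exactly 0, as there is no 'divergence' between identical distributions.

This non-negativity is a fundamental property: relative entropy cannot be negative because it measures how different Q is from P.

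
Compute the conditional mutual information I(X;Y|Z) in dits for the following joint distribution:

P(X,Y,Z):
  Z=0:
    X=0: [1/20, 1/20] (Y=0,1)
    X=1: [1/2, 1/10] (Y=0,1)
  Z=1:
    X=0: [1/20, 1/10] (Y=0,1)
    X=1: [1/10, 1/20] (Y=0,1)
0.0178 dits

Conditional mutual information: I(X;Y|Z) = H(X|Z) + H(Y|Z) - H(X,Y|Z)

H(Z) = 0.2653
H(X,Z) = 0.4803 → H(X|Z) = 0.2150
H(Y,Z) = 0.5136 → H(Y|Z) = 0.2483
H(X,Y,Z) = 0.7107 → H(X,Y|Z) = 0.4454

I(X;Y|Z) = 0.2150 + 0.2483 - 0.4454 = 0.0178 dits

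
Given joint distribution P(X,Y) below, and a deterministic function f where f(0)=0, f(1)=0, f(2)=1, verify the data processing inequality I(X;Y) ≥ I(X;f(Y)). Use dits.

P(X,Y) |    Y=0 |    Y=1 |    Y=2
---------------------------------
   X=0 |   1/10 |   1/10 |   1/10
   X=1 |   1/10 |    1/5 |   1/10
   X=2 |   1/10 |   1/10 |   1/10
I(X;Y) = 0.0060, I(X;f(Y)) = 0.0017, inequality holds: 0.0060 ≥ 0.0017

Data Processing Inequality: For any Markov chain X → Y → Z, we have I(X;Y) ≥ I(X;Z).

Here Z = f(Y) is a deterministic function of Y, forming X → Y → Z.

Original I(X;Y) = 0.0060 dits

After applying f:
P(X,Z) where Z=f(Y):
- P(X,Z=0) = P(X,Y=0) + P(X,Y=1)
- P(X,Z=1) = P(X,Y=2)

I(X;Z) = I(X;f(Y)) = 0.0017 dits

Verification: 0.0060 ≥ 0.0017 ✓

Information cannot be created by processing; the function f can only lose information about X.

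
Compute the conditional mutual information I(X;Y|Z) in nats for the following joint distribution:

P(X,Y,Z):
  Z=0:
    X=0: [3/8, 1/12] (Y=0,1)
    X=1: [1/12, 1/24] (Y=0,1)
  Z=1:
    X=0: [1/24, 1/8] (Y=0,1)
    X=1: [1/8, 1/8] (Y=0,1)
0.0196 nats

Conditional mutual information: I(X;Y|Z) = H(X|Z) + H(Y|Z) - H(X,Y|Z)

H(Z) = 0.6792
H(X,Z) = 1.2627 → H(X|Z) = 0.5835
H(Y,Z) = 1.2627 → H(Y|Z) = 0.5835
H(X,Y,Z) = 1.8266 → H(X,Y|Z) = 1.1474

I(X;Y|Z) = 0.5835 + 0.5835 - 1.1474 = 0.0196 nats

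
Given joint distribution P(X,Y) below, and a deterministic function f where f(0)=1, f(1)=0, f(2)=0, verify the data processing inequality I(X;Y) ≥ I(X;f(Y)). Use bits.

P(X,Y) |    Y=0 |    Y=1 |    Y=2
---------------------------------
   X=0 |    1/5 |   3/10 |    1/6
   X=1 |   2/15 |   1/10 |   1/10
I(X;Y) = 0.0156, I(X;f(Y)) = 0.0071, inequality holds: 0.0156 ≥ 0.0071

Data Processing Inequality: For any Markov chain X → Y → Z, we have I(X;Y) ≥ I(X;Z).

Here Z = f(Y) is a deterministic function of Y, forming X → Y → Z.

Original I(X;Y) = 0.0156 bits

After applying f:
P(X,Z) where Z=f(Y):
- P(X,Z=0) = P(X,Y=1) + P(X,Y=2)
- P(X,Z=1) = P(X,Y=0)

I(X;Z) = I(X;f(Y)) = 0.0071 bits

Verification: 0.0156 ≥ 0.0071 ✓

Information cannot be created by processing; the function f can only lose information about X.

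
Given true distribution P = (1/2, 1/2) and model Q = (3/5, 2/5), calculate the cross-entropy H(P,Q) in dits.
0.3099 dits

Cross-entropy: H(P,Q) = -Σ p(x) log q(x)

Alternatively: H(P,Q) = H(P) + D_KL(P||Q)
H(P) = 0.3010 dits
D_KL(P||Q) = 0.0089 dits

H(P,Q) = 0.3010 + 0.0089 = 0.3099 dits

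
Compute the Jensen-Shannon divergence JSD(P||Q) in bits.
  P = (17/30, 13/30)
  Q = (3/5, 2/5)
0.0008 bits

Jensen-Shannon divergence is:
JSD(P||Q) = 0.5 × D_KL(P||M) + 0.5 × D_KL(Q||M)
where M = 0.5 × (P + Q) is the mixture distribution.

M = 0.5 × (17/30, 13/30) + 0.5 × (3/5, 2/5) = (7/12, 5/12)

D_KL(P||M) = 0.0008 bits
D_KL(Q||M) = 0.0008 bits

JSD(P||Q) = 0.5 × 0.0008 + 0.5 × 0.0008 = 0.0008 bits

Unlike KL divergence, JSD is symmetric and bounded: 0 ≤ JSD ≤ log(2).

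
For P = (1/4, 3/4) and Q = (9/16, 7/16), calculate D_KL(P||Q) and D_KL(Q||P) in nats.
D_KL(P||Q) = 0.2015, D_KL(Q||P) = 0.2203

KL divergence is not symmetric: D_KL(P||Q) ≠ D_KL(Q||P) in general.

D_KL(P||Q) = 0.2015 nats
D_KL(Q||P) = 0.2203 nats

No, they are not equal!

This asymmetry is why KL divergence is not a true distance metric.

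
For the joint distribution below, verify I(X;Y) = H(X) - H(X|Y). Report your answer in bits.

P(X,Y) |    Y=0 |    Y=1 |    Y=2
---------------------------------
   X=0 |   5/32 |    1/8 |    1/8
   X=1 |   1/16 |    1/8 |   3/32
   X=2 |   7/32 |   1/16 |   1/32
I(X;Y) = 0.1137 bits

Mutual information has multiple equivalent forms:
- I(X;Y) = H(X) - H(X|Y)
- I(X;Y) = H(Y) - H(Y|X)
- I(X;Y) = H(X) + H(Y) - H(X,Y)

Computing all quantities:
H(X) = 1.5671, H(Y) = 1.5462, H(X,Y) = 2.9995
H(X|Y) = 1.4533, H(Y|X) = 1.4324

Verification:
H(X) - H(X|Y) = 1.5671 - 1.4533 = 0.1137
H(Y) - H(Y|X) = 1.5462 - 1.4324 = 0.1137
H(X) + H(Y) - H(X,Y) = 1.5671 + 1.5462 - 2.9995 = 0.1137

All forms give I(X;Y) = 0.1137 bits. ✓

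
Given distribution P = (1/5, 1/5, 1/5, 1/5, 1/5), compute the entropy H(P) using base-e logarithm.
1.6094 nats

Shannon entropy is H(X) = -Σ p(x) log p(x).

For P = (1/5, 1/5, 1/5, 1/5, 1/5):
H = -1/5 × log_e(1/5) -1/5 × log_e(1/5) -1/5 × log_e(1/5) -1/5 × log_e(1/5) -1/5 × log_e(1/5)
H = 1.6094 nats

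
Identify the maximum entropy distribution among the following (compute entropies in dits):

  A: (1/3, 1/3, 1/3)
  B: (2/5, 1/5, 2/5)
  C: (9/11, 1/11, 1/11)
A

For a discrete distribution over n outcomes, entropy is maximized by the uniform distribution.

Computing entropies:
H(A) = 0.4771 dits
H(B) = 0.4581 dits
H(C) = 0.2606 dits

The uniform distribution (where all probabilities equal 1/3) achieves the maximum entropy of log_10(3) = 0.4771 dits.

Distribution A has the highest entropy.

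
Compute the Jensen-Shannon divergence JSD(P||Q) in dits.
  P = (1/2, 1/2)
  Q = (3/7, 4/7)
0.0011 dits

Jensen-Shannon divergence is:
JSD(P||Q) = 0.5 × D_KL(P||M) + 0.5 × D_KL(Q||M)
where M = 0.5 × (P + Q) is the mixture distribution.

M = 0.5 × (1/2, 1/2) + 0.5 × (3/7, 4/7) = (13/28, 15/28)

D_KL(P||M) = 0.0011 dits
D_KL(Q||M) = 0.0011 dits

JSD(P||Q) = 0.5 × 0.0011 + 0.5 × 0.0011 = 0.0011 dits

Unlike KL divergence, JSD is symmetric and bounded: 0 ≤ JSD ≤ log(2).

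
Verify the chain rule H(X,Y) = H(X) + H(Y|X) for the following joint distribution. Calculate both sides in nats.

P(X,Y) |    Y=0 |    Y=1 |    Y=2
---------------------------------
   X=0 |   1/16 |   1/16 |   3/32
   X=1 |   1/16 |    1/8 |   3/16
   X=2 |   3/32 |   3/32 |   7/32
H(X,Y) = 2.0919, H(X) = 1.0662, H(Y|X) = 1.0257 (all in nats)

Chain rule: H(X,Y) = H(X) + H(Y|X)

Left side — joint entropy directly:
H(X,Y) = -Σ p(x,y) log p(x,y) = 2.0919 nats

Right side — compute H(Y|X) from the conditional distributions:
P(X) = (7/32, 3/8, 13/32), so H(X) = 1.0662 nats
H(Y|X) = Σ_x P(X=x) · H(Y|X=x):
  P(Y|X=0) = (2/7, 2/7, 3/7), H(Y|X=0) = 1.0790, weight P(X=0) = 7/32
  P(Y|X=1) = (1/6, 1/3, 1/2), H(Y|X=1) = 1.0114, weight P(X=1) = 3/8
  P(Y|X=2) = (3/13, 3/13, 7/13), H(Y|X=2) = 1.0101, weight P(X=2) = 13/32
H(Y|X) = 1.0257 nats

H(X) + H(Y|X) = 1.0662 + 1.0257 = 2.0919 nats

Both sides equal 2.0919 nats. ✓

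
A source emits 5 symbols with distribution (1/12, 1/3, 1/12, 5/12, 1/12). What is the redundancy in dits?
0.1117 dits

Redundancy measures how far a source is from maximum entropy:
R = H_max - H(X)

Maximum entropy for 5 symbols: H_max = log_10(5) = 0.6990 dits
Actual entropy: H(X) = 0.5873 dits
Redundancy: R = 0.6990 - 0.5873 = 0.1117 dits

This redundancy represents potential for compression: the source could be compressed by 0.1117 dits per symbol.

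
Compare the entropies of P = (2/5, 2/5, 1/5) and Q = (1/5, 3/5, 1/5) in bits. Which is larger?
P

Computing entropies in bits:
H(P) = 1.5219
H(Q) = 1.3710

Distribution P has higher entropy.

Intuition: The distribution closer to uniform (more spread out) has higher entropy.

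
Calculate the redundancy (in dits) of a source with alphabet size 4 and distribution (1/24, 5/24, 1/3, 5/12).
0.0852 dits

Redundancy measures how far a source is from maximum entropy:
R = H_max - H(X)

Maximum entropy for 4 symbols: H_max = log_10(4) = 0.6021 dits
Actual entropy: H(X) = 0.5169 dits
Redundancy: R = 0.6021 - 0.5169 = 0.0852 dits

This redundancy represents potential for compression: the source could be compressed by 0.0852 dits per symbol.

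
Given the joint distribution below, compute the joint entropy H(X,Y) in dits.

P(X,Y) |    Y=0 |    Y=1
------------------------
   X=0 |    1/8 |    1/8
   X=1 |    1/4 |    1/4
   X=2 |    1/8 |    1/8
0.7526 dits

Joint entropy is H(X,Y) = -Σ_{x,y} p(x,y) log p(x,y).

Summing over all non-zero entries:
H(X,Y) = -[1/8·log_10(1/8) + 1/8·log_10(1/8) + 1/4·log_10(1/4) + 1/4·log_10(1/4) + 1/8·log_10(1/8) + 1/8·log_10(1/8)]
H(X,Y) = 0.7526 dits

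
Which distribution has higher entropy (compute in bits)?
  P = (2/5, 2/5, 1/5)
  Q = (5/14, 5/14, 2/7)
Q

Computing entropies in bits:
H(P) = 1.5219
H(Q) = 1.5774

Distribution Q has higher entropy.

Intuition: The distribution closer to uniform (more spread out) has higher entropy.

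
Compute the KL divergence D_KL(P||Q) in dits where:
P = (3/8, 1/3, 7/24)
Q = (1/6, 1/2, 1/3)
0.0565 dits

KL divergence: D_KL(P||Q) = Σ p(x) log(p(x)/q(x))

Computing term by term:
  x=0: 3/8 × log_10[(3/8)/(1/6)] = 3/8 × 0.3522 = 0.1321
  x=1: 1/3 × log_10[(1/3)/(1/2)] = 1/3 × -0.1761 = -0.0587
  x=2: 7/24 × log_10[(7/24)/(1/3)] = 7/24 × -0.0580 = -0.0169

D_KL(P||Q) = 0.0565 dits

Note: KL divergence is always non-negative and equals 0 iff P = Q.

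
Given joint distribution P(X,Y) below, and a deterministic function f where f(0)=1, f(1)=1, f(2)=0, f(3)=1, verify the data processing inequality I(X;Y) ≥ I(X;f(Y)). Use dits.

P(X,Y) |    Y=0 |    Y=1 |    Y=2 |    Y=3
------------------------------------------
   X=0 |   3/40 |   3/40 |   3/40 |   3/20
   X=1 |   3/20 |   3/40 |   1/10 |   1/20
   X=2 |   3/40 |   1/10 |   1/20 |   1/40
I(X;Y) = 0.0297, I(X;f(Y)) = 0.0013, inequality holds: 0.0297 ≥ 0.0013

Data Processing Inequality: For any Markov chain X → Y → Z, we have I(X;Y) ≥ I(X;Z).

Here Z = f(Y) is a deterministic function of Y, forming X → Y → Z.

Original I(X;Y) = 0.0297 dits

After applying f:
P(X,Z) where Z=f(Y):
- P(X,Z=0) = P(X,Y=2)
- P(X,Z=1) = P(X,Y=0) + P(X,Y=1) + P(X,Y=3)

I(X;Z) = I(X;f(Y)) = 0.0013 dits

Verification: 0.0297 ≥ 0.0013 ✓

Information cannot be created by processing; the function f can only lose information about X.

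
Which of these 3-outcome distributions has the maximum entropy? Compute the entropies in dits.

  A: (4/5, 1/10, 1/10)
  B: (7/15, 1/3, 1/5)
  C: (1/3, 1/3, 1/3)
C

For a discrete distribution over n outcomes, entropy is maximized by the uniform distribution.

Computing entropies:
H(A) = 0.2775 dits
H(B) = 0.4533 dits
H(C) = 0.4771 dits

The uniform distribution (where all probabilities equal 1/3) achieves the maximum entropy of log_10(3) = 0.4771 dits.

Distribution C has the highest entropy.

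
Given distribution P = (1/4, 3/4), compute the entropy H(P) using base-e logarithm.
0.5623 nats

Shannon entropy is H(X) = -Σ p(x) log p(x).

For P = (1/4, 3/4):
H = -1/4 × log_e(1/4) -3/4 × log_e(3/4)
H = 0.5623 nats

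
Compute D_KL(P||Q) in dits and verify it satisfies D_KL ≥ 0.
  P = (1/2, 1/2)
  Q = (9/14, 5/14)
0.0185 dits

KL divergence satisfies the Gibbs inequality: D_KL(P||Q) ≥ 0 for all distributions P, Q.

D_KL(P||Q) = Σ p(x) log(p(x)/q(x))
Term by term:
  x=0: 1/2 × log_10[(1/2)/(9/14)] = -0.0546
  x=1: 1/2 × log_10[(1/2)/(5/14)] = 0.0731
D_KL(P||Q) = 0.0185 dits

D_KL(P||Q) = 0.0185 ≥ 0 ✓

This non-negativity is a fundamental property: relative entropy cannot be negative because it measures how different Q is from P.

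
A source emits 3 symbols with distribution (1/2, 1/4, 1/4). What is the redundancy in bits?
0.0850 bits

Redundancy measures how far a source is from maximum entropy:
R = H_max - H(X)

Maximum entropy for 3 symbols: H_max = log_2(3) = 1.5850 bits
Actual entropy: H(X) = 1.5000 bits
Redundancy: R = 1.5850 - 1.5000 = 0.0850 bits

This redundancy represents potential for compression: the source could be compressed by 0.0850 bits per symbol.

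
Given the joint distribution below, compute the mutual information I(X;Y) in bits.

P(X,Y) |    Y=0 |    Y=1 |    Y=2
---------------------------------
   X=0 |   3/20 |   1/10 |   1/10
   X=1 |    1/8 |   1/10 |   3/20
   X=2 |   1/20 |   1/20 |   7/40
0.0596 bits

Mutual information: I(X;Y) = H(X) + H(Y) - H(X,Y)

Marginals:
P(X) = (7/20, 3/8, 11/40), H(X) = 1.5729 bits
P(Y) = (13/40, 1/4, 17/40), H(Y) = 1.5516 bits

Joint entropy: H(X,Y) = 3.0649 bits

I(X;Y) = 1.5729 + 1.5516 - 3.0649 = 0.0596 bits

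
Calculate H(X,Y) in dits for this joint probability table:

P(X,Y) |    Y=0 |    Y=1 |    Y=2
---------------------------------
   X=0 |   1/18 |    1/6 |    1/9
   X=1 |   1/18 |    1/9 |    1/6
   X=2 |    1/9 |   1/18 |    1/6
0.9164 dits

Joint entropy is H(X,Y) = -Σ_{x,y} p(x,y) log p(x,y).

Summing over all non-zero entries:
H(X,Y) = -[1/18·log_10(1/18) + 1/6·log_10(1/6) + 1/9·log_10(1/9) + 1/18·log_10(1/18) + 1/9·log_10(1/9) + 1/6·log_10(1/6) + 1/9·log_10(1/9) + 1/18·log_10(1/18) + 1/6·log_10(1/6)]
H(X,Y) = 0.9164 dits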